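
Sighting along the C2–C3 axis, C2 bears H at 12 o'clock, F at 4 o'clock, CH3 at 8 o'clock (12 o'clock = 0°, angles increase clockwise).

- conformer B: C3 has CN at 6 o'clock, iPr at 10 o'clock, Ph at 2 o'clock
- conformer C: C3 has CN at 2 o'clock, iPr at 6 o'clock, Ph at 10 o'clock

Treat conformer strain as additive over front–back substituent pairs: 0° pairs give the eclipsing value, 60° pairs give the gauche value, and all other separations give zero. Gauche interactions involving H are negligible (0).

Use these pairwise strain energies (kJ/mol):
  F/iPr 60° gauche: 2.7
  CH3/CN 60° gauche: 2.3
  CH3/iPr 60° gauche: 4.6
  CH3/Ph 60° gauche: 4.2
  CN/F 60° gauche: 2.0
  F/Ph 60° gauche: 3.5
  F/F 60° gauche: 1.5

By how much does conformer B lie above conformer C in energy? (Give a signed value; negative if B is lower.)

B (staggered): F(120°)/CN(180°) gauche 2.0; F(120°)/Ph(60°) gauche 3.5; CH3(240°)/CN(180°) gauche 2.3; CH3(240°)/iPr(300°) gauche 4.6 → 12.4 kJ/mol.
C (staggered): F(120°)/CN(60°) gauche 2.0; F(120°)/iPr(180°) gauche 2.7; CH3(240°)/iPr(180°) gauche 4.6; CH3(240°)/Ph(300°) gauche 4.2 → 13.5 kJ/mol.
E(B) − E(C) = 12.4 − 13.5 = -1.1 kJ/mol.

-1.1 kJ/mol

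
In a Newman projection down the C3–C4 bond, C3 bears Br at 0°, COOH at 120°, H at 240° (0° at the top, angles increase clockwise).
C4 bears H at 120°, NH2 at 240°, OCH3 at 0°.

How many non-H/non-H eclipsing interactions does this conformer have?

Non-H eclipsing pairs: Br(0°)/OCH3(0°) — 1 interaction.

1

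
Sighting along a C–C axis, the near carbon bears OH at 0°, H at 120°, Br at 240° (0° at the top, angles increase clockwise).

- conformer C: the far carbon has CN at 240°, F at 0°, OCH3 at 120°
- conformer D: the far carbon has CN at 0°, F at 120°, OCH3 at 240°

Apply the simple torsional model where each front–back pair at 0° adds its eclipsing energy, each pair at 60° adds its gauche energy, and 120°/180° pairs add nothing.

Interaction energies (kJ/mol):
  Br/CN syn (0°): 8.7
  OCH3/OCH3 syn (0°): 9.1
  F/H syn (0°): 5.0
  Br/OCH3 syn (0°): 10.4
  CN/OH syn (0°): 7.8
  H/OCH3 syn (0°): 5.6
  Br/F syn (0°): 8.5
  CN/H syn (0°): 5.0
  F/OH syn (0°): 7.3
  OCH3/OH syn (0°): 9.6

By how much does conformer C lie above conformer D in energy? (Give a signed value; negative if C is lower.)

C (eclipsed): OH–F eclipsed, H–OCH3 eclipsed, Br–CN eclipsed; 7.3 + 5.6 + 8.7 = 21.6 kJ/mol.
D (eclipsed): OH–CN eclipsed, H–F eclipsed, Br–OCH3 eclipsed; 7.8 + 5.0 + 10.4 = 23.2 kJ/mol.
E(C) − E(D) = 21.6 − 23.2 = -1.6 kJ/mol.

-1.6 kJ/mol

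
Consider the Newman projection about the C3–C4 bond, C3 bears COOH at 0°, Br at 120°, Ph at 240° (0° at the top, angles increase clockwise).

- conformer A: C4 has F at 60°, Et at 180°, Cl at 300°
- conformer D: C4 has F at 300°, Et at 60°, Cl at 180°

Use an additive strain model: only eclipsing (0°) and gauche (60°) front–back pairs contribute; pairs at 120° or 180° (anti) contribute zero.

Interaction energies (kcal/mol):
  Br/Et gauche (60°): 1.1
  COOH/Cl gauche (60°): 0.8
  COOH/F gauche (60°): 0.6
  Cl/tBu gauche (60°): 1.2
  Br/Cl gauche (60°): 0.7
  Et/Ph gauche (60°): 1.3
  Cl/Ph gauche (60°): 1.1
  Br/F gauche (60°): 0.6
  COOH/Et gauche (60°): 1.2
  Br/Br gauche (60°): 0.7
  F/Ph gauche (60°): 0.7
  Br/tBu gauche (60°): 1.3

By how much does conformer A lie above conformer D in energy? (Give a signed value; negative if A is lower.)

A (staggered): COOH(0°)/F(60°) gauche 0.6; COOH(0°)/Cl(300°) gauche 0.8; Br(120°)/F(60°) gauche 0.6; Br(120°)/Et(180°) gauche 1.1; Ph(240°)/Et(180°) gauche 1.3; Ph(240°)/Cl(300°) gauche 1.1 → 5.5 kcal/mol.
D (staggered): COOH(0°)/F(300°) gauche 0.6; COOH(0°)/Et(60°) gauche 1.2; Br(120°)/Et(60°) gauche 1.1; Br(120°)/Cl(180°) gauche 0.7; Ph(240°)/F(300°) gauche 0.7; Ph(240°)/Cl(180°) gauche 1.1 → 5.4 kcal/mol.
E(A) − E(D) = 5.5 − 5.4 = +0.1 kcal/mol.

+0.1 kcal/mol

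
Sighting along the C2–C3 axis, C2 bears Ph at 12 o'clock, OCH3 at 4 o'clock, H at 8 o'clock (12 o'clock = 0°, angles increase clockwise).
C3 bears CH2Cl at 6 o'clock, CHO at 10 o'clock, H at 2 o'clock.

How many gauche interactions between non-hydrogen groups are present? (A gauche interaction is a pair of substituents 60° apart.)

2

Non-H gauche pairs: Ph(0°)/CHO(300°); OCH3(120°)/CH2Cl(180°) — 2 interactions.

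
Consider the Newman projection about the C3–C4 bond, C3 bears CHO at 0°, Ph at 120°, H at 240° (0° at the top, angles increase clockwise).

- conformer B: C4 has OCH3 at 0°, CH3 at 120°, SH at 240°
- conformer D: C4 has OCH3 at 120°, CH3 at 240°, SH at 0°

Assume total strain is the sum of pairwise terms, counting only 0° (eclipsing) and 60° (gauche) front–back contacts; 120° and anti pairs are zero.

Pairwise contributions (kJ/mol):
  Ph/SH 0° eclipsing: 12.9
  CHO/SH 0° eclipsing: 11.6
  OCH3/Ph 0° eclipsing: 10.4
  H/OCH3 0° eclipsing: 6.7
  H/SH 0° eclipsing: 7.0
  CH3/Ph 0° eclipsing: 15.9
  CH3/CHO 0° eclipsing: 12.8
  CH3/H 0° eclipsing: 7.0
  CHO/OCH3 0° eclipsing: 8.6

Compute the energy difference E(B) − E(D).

B (eclipsed): CHO–OCH3 eclipsed, Ph–CH3 eclipsed, H–SH eclipsed; 8.6 + 15.9 + 7.0 = 31.5 kJ/mol.
D (eclipsed): CHO–SH eclipsed, Ph–OCH3 eclipsed, H–CH3 eclipsed; 11.6 + 10.4 + 7.0 = 29.0 kJ/mol.
E(B) − E(D) = 31.5 − 29.0 = +2.5 kJ/mol.

+2.5 kJ/mol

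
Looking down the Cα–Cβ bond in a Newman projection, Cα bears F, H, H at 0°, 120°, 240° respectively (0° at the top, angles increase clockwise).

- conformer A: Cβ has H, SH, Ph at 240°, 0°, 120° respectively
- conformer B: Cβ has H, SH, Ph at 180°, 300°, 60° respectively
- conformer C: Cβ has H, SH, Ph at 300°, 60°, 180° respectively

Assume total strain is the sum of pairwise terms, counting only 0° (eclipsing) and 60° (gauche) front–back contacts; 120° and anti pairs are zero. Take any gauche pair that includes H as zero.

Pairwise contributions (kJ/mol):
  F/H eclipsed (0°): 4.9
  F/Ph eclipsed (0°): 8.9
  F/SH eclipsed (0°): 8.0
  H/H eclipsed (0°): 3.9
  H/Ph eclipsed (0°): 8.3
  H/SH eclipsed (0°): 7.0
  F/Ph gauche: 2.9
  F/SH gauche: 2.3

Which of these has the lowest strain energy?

C

A (eclipsed): F(0°)/SH(0°) eclipsed 8.0; H(120°)/Ph(120°) eclipsed 8.3; H(240°)/H(240°) eclipsed 3.9 → 20.2 kJ/mol.
B (staggered): F(0°)/SH(300°) gauche 2.3; F(0°)/Ph(60°) gauche 2.9 → 5.2 kJ/mol.
C (staggered): F(0°)/SH(60°) gauche 2.3 → 2.3 kJ/mol.
C has the lowest total (2.3 kJ/mol).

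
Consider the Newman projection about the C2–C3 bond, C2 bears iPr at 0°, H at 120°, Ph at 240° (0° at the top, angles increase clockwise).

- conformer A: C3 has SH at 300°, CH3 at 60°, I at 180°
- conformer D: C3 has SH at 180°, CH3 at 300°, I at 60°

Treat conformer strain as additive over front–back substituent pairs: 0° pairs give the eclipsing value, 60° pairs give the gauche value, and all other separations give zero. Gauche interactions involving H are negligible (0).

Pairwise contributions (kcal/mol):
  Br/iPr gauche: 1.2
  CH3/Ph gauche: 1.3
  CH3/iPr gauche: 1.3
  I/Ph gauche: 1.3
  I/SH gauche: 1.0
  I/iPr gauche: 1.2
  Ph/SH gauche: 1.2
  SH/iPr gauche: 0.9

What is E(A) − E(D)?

A (staggered): iPr(0°)/SH(300°) gauche 0.9; iPr(0°)/CH3(60°) gauche 1.3; Ph(240°)/SH(300°) gauche 1.2; Ph(240°)/I(180°) gauche 1.3 → 4.7 kcal/mol.
D (staggered): iPr(0°)/CH3(300°) gauche 1.3; iPr(0°)/I(60°) gauche 1.2; Ph(240°)/SH(180°) gauche 1.2; Ph(240°)/CH3(300°) gauche 1.3 → 5.0 kcal/mol.
E(A) − E(D) = 4.7 − 5.0 = -0.3 kcal/mol.

-0.3 kcal/mol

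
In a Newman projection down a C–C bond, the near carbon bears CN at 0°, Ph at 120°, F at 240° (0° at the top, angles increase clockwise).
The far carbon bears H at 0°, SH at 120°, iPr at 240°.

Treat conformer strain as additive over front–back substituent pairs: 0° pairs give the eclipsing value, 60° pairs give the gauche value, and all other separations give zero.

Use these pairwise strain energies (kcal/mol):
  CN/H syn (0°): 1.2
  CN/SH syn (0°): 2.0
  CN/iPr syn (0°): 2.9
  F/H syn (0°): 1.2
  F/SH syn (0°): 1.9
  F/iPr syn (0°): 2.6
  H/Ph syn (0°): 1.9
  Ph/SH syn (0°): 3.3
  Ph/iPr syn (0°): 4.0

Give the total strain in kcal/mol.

This conformer (eclipsed): CN(0°)/H(0°) eclipsed 1.2; Ph(120°)/SH(120°) eclipsed 3.3; F(240°)/iPr(240°) eclipsed 2.6 → 7.1 kcal/mol.

7.1 kcal/mol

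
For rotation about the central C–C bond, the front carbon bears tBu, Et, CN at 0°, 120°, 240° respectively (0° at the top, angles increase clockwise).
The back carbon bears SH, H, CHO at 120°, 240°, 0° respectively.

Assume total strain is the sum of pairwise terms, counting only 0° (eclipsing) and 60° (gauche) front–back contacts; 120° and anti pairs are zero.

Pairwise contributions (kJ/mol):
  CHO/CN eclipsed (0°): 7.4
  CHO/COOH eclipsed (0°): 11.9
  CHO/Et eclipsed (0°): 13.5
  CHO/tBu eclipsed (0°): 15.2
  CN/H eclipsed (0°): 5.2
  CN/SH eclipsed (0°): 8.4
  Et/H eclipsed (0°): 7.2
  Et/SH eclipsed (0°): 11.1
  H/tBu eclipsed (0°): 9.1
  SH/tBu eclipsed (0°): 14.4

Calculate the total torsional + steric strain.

This conformer (eclipsed): tBu(0°)/CHO(0°) eclipsed 15.2; Et(120°)/SH(120°) eclipsed 11.1; CN(240°)/H(240°) eclipsed 5.2 → 31.5 kJ/mol.

31.5 kJ/mol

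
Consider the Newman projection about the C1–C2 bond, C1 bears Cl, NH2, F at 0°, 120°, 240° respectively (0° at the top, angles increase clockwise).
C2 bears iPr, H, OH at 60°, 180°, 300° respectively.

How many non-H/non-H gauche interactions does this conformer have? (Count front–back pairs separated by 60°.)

4

Non-H gauche pairs: Cl(0°)/iPr(60°); Cl(0°)/OH(300°); NH2(120°)/iPr(60°); F(240°)/OH(300°) — 4 interactions.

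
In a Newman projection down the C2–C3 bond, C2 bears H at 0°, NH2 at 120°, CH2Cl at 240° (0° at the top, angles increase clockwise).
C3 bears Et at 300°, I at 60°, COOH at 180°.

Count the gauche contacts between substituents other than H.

Non-H gauche pairs: NH2(120°)/I(60°); NH2(120°)/COOH(180°); CH2Cl(240°)/Et(300°); CH2Cl(240°)/COOH(180°) — 4 interactions.

4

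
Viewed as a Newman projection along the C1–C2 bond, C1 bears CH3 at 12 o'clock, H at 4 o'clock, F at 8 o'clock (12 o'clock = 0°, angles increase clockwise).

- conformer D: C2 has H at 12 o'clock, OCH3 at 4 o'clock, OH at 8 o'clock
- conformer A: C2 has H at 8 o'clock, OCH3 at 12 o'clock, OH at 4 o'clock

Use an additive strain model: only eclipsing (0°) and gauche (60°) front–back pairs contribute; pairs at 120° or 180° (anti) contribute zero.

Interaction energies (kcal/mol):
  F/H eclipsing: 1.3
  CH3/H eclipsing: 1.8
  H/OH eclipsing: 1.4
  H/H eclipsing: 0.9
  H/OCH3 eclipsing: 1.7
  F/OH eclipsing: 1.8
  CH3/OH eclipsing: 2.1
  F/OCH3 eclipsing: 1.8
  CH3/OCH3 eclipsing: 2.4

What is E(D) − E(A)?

D (eclipsed): CH3–H eclipsed, H–OCH3 eclipsed, F–OH eclipsed; 1.8 + 1.7 + 1.8 = 5.3 kcal/mol.
A (eclipsed): CH3–OCH3 eclipsed, H–OH eclipsed, F–H eclipsed; 2.4 + 1.4 + 1.3 = 5.1 kcal/mol.
E(D) − E(A) = 5.3 − 5.1 = +0.2 kcal/mol.

+0.2 kcal/mol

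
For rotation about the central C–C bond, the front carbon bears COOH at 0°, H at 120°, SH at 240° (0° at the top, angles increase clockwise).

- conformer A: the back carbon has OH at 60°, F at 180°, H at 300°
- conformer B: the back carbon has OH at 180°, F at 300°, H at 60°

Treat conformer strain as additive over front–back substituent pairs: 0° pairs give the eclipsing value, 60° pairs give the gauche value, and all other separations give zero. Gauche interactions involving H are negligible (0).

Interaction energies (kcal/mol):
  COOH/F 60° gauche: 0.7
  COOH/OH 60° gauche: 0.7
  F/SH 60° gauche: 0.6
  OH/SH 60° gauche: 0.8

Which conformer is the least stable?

A (staggered): COOH–OH gauche, SH–F gauche; 0.7 + 0.6 = 1.3 kcal/mol.
B (staggered): COOH–F gauche, SH–OH gauche, SH–F gauche; 0.7 + 0.8 + 0.6 = 2.1 kcal/mol.
B has the highest total (2.1 kcal/mol).

B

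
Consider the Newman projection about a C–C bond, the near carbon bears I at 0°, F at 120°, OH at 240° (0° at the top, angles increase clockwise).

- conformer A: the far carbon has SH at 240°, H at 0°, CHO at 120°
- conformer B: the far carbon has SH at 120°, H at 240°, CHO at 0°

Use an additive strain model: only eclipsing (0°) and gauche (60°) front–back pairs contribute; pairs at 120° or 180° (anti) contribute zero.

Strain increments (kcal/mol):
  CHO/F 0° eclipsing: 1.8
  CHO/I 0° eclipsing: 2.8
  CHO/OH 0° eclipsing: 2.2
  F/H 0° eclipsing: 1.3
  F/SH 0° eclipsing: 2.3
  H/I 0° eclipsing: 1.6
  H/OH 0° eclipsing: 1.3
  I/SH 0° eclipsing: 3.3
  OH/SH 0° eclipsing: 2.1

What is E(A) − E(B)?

-0.9 kcal/mol

A (eclipsed): I(0°)/H(0°) eclipsed 1.6; F(120°)/CHO(120°) eclipsed 1.8; OH(240°)/SH(240°) eclipsed 2.1 → 5.5 kcal/mol.
B (eclipsed): I(0°)/CHO(0°) eclipsed 2.8; F(120°)/SH(120°) eclipsed 2.3; OH(240°)/H(240°) eclipsed 1.3 → 6.4 kcal/mol.
E(A) − E(B) = 5.5 − 6.4 = -0.9 kcal/mol.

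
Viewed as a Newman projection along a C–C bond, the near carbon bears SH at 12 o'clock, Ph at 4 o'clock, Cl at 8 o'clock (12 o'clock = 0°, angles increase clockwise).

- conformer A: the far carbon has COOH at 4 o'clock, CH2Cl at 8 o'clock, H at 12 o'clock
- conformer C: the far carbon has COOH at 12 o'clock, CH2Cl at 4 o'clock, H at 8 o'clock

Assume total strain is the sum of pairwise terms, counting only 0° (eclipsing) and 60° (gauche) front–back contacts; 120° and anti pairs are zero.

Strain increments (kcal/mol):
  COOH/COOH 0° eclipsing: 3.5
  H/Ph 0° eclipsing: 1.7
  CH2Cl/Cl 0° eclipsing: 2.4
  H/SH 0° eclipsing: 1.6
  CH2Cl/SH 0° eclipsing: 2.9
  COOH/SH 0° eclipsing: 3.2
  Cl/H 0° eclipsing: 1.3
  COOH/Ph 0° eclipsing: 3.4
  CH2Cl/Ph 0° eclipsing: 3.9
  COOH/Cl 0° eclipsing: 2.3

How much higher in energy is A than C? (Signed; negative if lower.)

A (eclipsed): SH(0°)/H(0°) eclipsed 1.6; Ph(120°)/COOH(120°) eclipsed 3.4; Cl(240°)/CH2Cl(240°) eclipsed 2.4 → 7.4 kcal/mol.
C (eclipsed): SH(0°)/COOH(0°) eclipsed 3.2; Ph(120°)/CH2Cl(120°) eclipsed 3.9; Cl(240°)/H(240°) eclipsed 1.3 → 8.4 kcal/mol.
E(A) − E(C) = 7.4 − 8.4 = -1.0 kcal/mol.

-1.0 kcal/mol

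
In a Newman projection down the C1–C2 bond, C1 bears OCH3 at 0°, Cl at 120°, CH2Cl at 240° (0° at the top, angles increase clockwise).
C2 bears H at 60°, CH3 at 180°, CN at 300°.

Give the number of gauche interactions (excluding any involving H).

Non-H gauche pairs: OCH3(0°)/CN(300°); Cl(120°)/CH3(180°); CH2Cl(240°)/CH3(180°); CH2Cl(240°)/CN(300°) — 4 interactions.

4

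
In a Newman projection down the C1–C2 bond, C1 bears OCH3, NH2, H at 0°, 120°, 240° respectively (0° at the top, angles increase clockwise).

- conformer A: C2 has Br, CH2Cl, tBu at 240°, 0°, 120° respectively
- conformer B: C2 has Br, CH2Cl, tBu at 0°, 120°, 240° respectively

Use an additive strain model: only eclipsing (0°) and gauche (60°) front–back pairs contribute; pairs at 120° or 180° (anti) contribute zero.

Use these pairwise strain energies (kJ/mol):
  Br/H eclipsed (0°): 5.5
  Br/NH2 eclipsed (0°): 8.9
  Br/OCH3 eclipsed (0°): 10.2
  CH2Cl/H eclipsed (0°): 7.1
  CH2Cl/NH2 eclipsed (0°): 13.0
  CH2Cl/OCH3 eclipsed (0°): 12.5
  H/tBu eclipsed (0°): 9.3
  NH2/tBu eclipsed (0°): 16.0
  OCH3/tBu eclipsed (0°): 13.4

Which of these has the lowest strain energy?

A (eclipsed): OCH3–CH2Cl eclipsed, NH2–tBu eclipsed, H–Br eclipsed; 12.5 + 16.0 + 5.5 = 34.0 kJ/mol.
B (eclipsed): OCH3–Br eclipsed, NH2–CH2Cl eclipsed, H–tBu eclipsed; 10.2 + 13.0 + 9.3 = 32.5 kJ/mol.
B has the lowest total (32.5 kJ/mol).

B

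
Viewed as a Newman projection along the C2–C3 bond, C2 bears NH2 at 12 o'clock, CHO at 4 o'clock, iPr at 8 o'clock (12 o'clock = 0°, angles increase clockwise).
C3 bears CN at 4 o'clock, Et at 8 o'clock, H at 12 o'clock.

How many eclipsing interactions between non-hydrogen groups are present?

2

Non-H eclipsing pairs: CHO(120°)/CN(120°); iPr(240°)/Et(240°) — 2 interactions.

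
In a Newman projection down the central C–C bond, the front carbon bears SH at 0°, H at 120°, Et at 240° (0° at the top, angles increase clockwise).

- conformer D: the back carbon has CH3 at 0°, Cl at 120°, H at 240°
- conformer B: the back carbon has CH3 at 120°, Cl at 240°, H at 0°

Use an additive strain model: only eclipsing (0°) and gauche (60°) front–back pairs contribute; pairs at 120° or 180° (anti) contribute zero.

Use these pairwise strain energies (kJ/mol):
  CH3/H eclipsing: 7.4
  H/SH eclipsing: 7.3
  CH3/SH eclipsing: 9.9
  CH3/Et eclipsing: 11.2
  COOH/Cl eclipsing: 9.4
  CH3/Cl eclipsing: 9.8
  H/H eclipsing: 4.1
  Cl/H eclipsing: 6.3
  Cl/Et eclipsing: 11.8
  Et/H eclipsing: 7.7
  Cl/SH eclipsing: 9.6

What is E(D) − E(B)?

-2.6 kJ/mol

D (eclipsed): SH(0°)/CH3(0°) eclipsed 9.9; H(120°)/Cl(120°) eclipsed 6.3; Et(240°)/H(240°) eclipsed 7.7 → 23.9 kJ/mol.
B (eclipsed): SH(0°)/H(0°) eclipsed 7.3; H(120°)/CH3(120°) eclipsed 7.4; Et(240°)/Cl(240°) eclipsed 11.8 → 26.5 kJ/mol.
E(D) − E(B) = 23.9 − 26.5 = -2.6 kJ/mol.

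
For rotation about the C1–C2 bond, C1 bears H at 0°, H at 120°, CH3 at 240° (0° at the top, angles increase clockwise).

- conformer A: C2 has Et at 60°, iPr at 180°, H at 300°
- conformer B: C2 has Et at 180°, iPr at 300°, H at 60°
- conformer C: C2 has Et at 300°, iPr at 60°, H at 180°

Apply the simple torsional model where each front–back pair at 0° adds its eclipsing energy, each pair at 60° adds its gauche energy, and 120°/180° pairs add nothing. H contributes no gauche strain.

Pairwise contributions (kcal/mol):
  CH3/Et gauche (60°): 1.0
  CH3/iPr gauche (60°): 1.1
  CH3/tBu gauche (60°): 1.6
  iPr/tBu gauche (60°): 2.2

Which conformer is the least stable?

A (staggered): CH3(240°)/iPr(180°) gauche 1.1 → 1.1 kcal/mol.
B (staggered): CH3(240°)/Et(180°) gauche 1.0; CH3(240°)/iPr(300°) gauche 1.1 → 2.1 kcal/mol.
C (staggered): CH3(240°)/Et(300°) gauche 1.0 → 1.0 kcal/mol.
B has the highest total (2.1 kcal/mol).

B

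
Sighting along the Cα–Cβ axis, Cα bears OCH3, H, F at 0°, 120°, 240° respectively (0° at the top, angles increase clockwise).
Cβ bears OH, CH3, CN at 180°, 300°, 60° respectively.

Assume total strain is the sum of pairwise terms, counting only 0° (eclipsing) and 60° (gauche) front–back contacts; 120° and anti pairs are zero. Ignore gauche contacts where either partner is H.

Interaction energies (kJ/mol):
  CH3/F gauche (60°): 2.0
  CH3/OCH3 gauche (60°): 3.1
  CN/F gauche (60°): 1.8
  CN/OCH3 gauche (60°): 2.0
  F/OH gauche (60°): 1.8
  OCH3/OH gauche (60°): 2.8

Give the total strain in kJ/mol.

8.9 kJ/mol

This conformer (staggered): OCH3–CH3 gauche, OCH3–CN gauche, F–OH gauche, F–CH3 gauche; 3.1 + 2.0 + 1.8 + 2.0 = 8.9 kJ/mol.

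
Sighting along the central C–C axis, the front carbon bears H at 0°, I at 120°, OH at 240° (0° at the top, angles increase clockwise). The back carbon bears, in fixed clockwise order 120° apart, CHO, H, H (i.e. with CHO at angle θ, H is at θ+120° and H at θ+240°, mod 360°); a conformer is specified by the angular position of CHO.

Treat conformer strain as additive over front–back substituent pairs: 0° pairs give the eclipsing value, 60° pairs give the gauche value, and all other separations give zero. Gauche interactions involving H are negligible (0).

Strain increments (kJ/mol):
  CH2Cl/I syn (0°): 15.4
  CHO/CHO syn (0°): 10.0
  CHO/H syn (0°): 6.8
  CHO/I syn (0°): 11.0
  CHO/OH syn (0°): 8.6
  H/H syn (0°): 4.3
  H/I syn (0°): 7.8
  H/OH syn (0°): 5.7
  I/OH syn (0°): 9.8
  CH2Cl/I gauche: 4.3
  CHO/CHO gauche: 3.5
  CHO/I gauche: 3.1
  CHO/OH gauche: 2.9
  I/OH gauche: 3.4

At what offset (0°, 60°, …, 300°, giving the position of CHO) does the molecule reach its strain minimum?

CHO at 0° (eclipsed): H–CHO eclipsed, I–H eclipsed, OH–H eclipsed; 6.8 + 7.8 + 5.7 = 20.3 kJ/mol.
CHO at 60° (staggered): I–CHO gauche; 3.1 = 3.1 kJ/mol.
CHO at 120° (eclipsed): H–H eclipsed, I–CHO eclipsed, OH–H eclipsed; 4.3 + 11.0 + 5.7 = 21.0 kJ/mol.
CHO at 180° (staggered): I–CHO gauche, OH–CHO gauche; 3.1 + 2.9 = 6.0 kJ/mol.
CHO at 240° (eclipsed): H–H eclipsed, I–H eclipsed, OH–CHO eclipsed; 4.3 + 7.8 + 8.6 = 20.7 kJ/mol.
CHO at 300° (staggered): OH–CHO gauche; 2.9 = 2.9 kJ/mol.
The minimum (2.9 kJ/mol) occurs with CHO at 300°.

300°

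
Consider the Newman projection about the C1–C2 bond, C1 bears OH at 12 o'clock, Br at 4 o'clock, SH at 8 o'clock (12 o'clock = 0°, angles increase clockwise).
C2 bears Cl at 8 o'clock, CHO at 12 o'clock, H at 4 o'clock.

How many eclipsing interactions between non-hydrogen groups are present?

2

Non-H eclipsing pairs: OH(0°)/CHO(0°); SH(240°)/Cl(240°) — 2 interactions.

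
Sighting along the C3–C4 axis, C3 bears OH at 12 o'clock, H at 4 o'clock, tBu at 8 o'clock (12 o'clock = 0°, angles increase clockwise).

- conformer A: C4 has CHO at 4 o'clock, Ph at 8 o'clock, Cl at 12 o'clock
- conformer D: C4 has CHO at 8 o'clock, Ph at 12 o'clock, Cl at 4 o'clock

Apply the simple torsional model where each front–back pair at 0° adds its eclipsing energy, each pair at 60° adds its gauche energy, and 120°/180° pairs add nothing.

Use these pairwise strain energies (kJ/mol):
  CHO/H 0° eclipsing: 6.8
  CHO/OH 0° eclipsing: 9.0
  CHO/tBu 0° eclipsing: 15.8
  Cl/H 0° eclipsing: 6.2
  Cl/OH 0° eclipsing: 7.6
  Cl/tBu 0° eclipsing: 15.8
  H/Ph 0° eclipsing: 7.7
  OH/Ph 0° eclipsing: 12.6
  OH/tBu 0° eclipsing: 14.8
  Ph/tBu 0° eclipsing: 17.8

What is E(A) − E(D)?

A (eclipsed): OH–Cl eclipsed, H–CHO eclipsed, tBu–Ph eclipsed; 7.6 + 6.8 + 17.8 = 32.2 kJ/mol.
D (eclipsed): OH–Ph eclipsed, H–Cl eclipsed, tBu–CHO eclipsed; 12.6 + 6.2 + 15.8 = 34.6 kJ/mol.
E(A) − E(D) = 32.2 − 34.6 = -2.4 kJ/mol.

-2.4 kJ/mol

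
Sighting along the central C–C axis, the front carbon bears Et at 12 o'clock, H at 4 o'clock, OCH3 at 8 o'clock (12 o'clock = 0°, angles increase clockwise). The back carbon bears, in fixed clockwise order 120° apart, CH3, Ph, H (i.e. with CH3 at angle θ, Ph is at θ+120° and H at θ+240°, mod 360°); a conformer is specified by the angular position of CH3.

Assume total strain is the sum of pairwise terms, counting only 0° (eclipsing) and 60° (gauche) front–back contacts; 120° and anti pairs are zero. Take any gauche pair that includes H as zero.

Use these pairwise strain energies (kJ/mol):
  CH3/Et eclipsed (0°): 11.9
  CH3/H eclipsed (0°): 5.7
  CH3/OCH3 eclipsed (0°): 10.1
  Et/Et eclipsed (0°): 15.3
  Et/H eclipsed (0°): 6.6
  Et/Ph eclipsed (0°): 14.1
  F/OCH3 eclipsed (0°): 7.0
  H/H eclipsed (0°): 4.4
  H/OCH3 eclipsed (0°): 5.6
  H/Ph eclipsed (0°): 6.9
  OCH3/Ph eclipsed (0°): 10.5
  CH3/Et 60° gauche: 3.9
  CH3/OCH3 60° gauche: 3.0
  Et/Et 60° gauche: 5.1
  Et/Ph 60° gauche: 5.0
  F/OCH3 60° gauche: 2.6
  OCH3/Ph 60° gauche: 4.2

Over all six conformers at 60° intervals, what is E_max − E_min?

CH3 at 0° is eclipsed. Et at 0° is eclipsed with CH3 at 0° (11.9); H at 120° is eclipsed with Ph at 120° (6.9); OCH3 at 240° is eclipsed with H at 240° (5.6). Total 24.4 kJ/mol.
CH3 at 60° is staggered. Et at 0° is gauche with CH3 at 60° (3.9); OCH3 at 240° is gauche with Ph at 180° (4.2). Total 8.1 kJ/mol.
CH3 at 120° is eclipsed. Et at 0° is eclipsed with H at 0° (6.6); H at 120° is eclipsed with CH3 at 120° (5.7); OCH3 at 240° is eclipsed with Ph at 240° (10.5). Total 22.8 kJ/mol.
CH3 at 180° is staggered. Et at 0° is gauche with Ph at 300° (5.0); OCH3 at 240° is gauche with CH3 at 180° (3.0); OCH3 at 240° is gauche with Ph at 300° (4.2). Total 12.2 kJ/mol.
CH3 at 240° is eclipsed. Et at 0° is eclipsed with Ph at 0° (14.1); H at 120° is eclipsed with H at 120° (4.4); OCH3 at 240° is eclipsed with CH3 at 240° (10.1). Total 28.6 kJ/mol.
CH3 at 300° is staggered. Et at 0° is gauche with CH3 at 300° (3.9); Et at 0° is gauche with Ph at 60° (5.0); OCH3 at 240° is gauche with CH3 at 300° (3.0). Total 11.9 kJ/mol.
Max at 240° (28.6 kJ/mol), min at 60° (8.1 kJ/mol); barrier = 20.5 kJ/mol.

20.5 kJ/mol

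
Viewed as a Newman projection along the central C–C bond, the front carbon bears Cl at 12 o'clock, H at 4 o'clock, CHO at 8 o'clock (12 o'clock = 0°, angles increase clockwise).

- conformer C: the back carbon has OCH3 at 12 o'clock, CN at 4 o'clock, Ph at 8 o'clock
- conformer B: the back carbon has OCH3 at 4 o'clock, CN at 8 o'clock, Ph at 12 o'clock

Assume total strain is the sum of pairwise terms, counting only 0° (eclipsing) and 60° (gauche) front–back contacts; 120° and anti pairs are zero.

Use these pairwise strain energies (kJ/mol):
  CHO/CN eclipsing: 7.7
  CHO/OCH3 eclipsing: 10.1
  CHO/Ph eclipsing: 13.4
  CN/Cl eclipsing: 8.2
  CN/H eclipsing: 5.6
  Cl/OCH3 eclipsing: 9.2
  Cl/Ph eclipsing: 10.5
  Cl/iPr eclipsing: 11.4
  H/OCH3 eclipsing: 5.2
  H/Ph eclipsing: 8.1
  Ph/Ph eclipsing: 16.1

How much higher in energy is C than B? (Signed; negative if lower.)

+4.8 kJ/mol

C (eclipsed): Cl–OCH3 eclipsed, H–CN eclipsed, CHO–Ph eclipsed; 9.2 + 5.6 + 13.4 = 28.2 kJ/mol.
B (eclipsed): Cl–Ph eclipsed, H–OCH3 eclipsed, CHO–CN eclipsed; 10.5 + 5.2 + 7.7 = 23.4 kJ/mol.
E(C) − E(B) = 28.2 − 23.4 = +4.8 kJ/mol.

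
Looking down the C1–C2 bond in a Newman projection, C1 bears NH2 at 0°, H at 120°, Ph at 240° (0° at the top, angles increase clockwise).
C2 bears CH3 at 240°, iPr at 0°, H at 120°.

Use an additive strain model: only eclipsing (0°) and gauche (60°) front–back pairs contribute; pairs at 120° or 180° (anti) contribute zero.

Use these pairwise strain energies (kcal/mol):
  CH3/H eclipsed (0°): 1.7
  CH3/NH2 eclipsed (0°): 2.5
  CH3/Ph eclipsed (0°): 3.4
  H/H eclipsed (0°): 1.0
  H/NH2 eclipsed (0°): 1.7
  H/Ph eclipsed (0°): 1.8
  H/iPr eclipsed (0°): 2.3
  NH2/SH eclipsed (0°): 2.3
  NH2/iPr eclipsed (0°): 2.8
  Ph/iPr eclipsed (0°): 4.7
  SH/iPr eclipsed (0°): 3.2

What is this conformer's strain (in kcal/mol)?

This conformer (eclipsed): NH2(0°)/iPr(0°) eclipsed 2.8; H(120°)/H(120°) eclipsed 1.0; Ph(240°)/CH3(240°) eclipsed 3.4 → 7.2 kcal/mol.

7.2 kcal/mol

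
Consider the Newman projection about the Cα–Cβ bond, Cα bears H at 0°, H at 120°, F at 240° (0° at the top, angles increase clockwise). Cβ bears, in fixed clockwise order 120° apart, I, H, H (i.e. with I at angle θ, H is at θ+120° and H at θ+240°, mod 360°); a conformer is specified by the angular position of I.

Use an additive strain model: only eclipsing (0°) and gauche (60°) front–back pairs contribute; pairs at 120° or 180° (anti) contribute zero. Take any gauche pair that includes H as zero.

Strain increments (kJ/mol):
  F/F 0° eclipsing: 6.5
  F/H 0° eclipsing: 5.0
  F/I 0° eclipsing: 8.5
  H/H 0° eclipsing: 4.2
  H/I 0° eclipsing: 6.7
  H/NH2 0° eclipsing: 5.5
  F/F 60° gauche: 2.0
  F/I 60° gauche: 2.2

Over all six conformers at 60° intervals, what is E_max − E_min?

I at 0° (eclipsed): H(0°)/I(0°) eclipsed 6.7; H(120°)/H(120°) eclipsed 4.2; F(240°)/H(240°) eclipsed 5.0 → 15.9 kJ/mol.
I at 60° (staggered): no non-H gauche contacts → 0.0 kJ/mol.
I at 120° (eclipsed): H(0°)/H(0°) eclipsed 4.2; H(120°)/I(120°) eclipsed 6.7; F(240°)/H(240°) eclipsed 5.0 → 15.9 kJ/mol.
I at 180° (staggered): F(240°)/I(180°) gauche 2.2 → 2.2 kJ/mol.
I at 240° (eclipsed): H(0°)/H(0°) eclipsed 4.2; H(120°)/H(120°) eclipsed 4.2; F(240°)/I(240°) eclipsed 8.5 → 16.9 kJ/mol.
I at 300° (staggered): F(240°)/I(300°) gauche 2.2 → 2.2 kJ/mol.
Max at 240° (16.9 kJ/mol), min at 60° (0.0 kJ/mol); barrier = 16.9 kJ/mol.

16.9 kJ/mol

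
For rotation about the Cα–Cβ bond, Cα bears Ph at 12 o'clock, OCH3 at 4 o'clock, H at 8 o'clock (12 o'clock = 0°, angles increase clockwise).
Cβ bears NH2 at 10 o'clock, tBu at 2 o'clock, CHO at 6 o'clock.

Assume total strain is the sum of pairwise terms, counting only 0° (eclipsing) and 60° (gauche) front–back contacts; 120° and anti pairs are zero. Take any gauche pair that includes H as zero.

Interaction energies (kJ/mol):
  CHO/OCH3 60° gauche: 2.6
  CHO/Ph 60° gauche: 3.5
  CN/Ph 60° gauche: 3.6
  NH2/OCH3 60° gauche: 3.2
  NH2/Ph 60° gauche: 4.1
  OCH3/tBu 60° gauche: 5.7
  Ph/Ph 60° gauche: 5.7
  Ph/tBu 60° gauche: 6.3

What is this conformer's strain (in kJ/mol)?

This conformer (staggered): Ph–NH2 gauche, Ph–tBu gauche, OCH3–tBu gauche, OCH3–CHO gauche; 4.1 + 6.3 + 5.7 + 2.6 = 18.7 kJ/mol.

18.7 kJ/mol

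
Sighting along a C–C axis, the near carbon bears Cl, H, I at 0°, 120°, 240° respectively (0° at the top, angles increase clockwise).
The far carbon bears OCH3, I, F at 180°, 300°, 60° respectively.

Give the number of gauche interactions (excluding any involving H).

Non-H gauche pairs: Cl(0°)/I(300°); Cl(0°)/F(60°); I(240°)/OCH3(180°); I(240°)/I(300°) — 4 interactions.

4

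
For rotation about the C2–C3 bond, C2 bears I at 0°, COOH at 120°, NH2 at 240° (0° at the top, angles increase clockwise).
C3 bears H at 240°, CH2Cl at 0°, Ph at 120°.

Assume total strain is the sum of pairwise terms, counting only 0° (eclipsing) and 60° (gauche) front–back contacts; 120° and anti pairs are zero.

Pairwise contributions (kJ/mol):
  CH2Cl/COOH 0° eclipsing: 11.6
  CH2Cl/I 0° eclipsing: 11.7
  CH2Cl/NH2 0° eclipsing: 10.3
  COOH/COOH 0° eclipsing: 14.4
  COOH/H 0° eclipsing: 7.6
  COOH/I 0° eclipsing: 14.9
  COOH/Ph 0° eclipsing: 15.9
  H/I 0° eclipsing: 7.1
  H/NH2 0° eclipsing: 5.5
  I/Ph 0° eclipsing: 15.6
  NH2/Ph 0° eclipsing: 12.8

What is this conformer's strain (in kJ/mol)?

This conformer (eclipsed): I–CH2Cl eclipsed, COOH–Ph eclipsed, NH2–H eclipsed; 11.7 + 15.9 + 5.5 = 33.1 kJ/mol.

33.1 kJ/mol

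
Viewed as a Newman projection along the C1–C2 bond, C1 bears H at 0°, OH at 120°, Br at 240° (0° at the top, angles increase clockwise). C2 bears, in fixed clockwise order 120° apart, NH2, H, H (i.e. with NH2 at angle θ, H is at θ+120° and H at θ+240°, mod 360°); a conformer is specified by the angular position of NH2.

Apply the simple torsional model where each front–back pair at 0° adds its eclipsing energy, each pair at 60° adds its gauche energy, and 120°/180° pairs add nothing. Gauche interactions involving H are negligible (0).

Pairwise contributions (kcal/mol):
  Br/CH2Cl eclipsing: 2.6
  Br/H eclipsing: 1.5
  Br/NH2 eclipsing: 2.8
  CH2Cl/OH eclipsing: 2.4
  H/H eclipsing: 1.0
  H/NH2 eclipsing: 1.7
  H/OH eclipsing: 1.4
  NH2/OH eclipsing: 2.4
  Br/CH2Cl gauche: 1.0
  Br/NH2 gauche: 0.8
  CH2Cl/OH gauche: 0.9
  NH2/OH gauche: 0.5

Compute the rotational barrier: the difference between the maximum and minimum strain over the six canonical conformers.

4.7 kcal/mol

NH2 at 0° is eclipsed. H at 0° is eclipsed with NH2 at 0° (1.7); OH at 120° is eclipsed with H at 120° (1.4); Br at 240° is eclipsed with H at 240° (1.5). Total 4.6 kcal/mol.
NH2 at 60° is staggered. OH at 120° is gauche with NH2 at 60° (0.5). Total 0.5 kcal/mol.
NH2 at 120° is eclipsed. H at 0° is eclipsed with H at 0° (1.0); OH at 120° is eclipsed with NH2 at 120° (2.4); Br at 240° is eclipsed with H at 240° (1.5). Total 4.9 kcal/mol.
NH2 at 180° is staggered. OH at 120° is gauche with NH2 at 180° (0.5); Br at 240° is gauche with NH2 at 180° (0.8). Total 1.3 kcal/mol.
NH2 at 240° is eclipsed. H at 0° is eclipsed with H at 0° (1.0); OH at 120° is eclipsed with H at 120° (1.4); Br at 240° is eclipsed with NH2 at 240° (2.8). Total 5.2 kcal/mol.
NH2 at 300° is staggered. Br at 240° is gauche with NH2 at 300° (0.8). Total 0.8 kcal/mol.
Max at 240° (5.2 kcal/mol), min at 60° (0.5 kcal/mol); barrier = 4.7 kcal/mol.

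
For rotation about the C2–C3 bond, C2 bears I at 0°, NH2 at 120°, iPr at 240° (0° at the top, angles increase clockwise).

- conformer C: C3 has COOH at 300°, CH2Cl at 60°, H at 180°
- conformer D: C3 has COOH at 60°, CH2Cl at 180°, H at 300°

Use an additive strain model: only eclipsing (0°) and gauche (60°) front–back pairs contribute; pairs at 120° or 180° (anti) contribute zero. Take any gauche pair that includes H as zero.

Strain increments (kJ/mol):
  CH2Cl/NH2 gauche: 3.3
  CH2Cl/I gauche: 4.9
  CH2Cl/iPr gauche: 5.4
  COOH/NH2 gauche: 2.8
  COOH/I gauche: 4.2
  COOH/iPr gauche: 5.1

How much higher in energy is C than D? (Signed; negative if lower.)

+1.8 kJ/mol

C (staggered): I(0°)/COOH(300°) gauche 4.2; I(0°)/CH2Cl(60°) gauche 4.9; NH2(120°)/CH2Cl(60°) gauche 3.3; iPr(240°)/COOH(300°) gauche 5.1 → 17.5 kJ/mol.
D (staggered): I(0°)/COOH(60°) gauche 4.2; NH2(120°)/COOH(60°) gauche 2.8; NH2(120°)/CH2Cl(180°) gauche 3.3; iPr(240°)/CH2Cl(180°) gauche 5.4 → 15.7 kJ/mol.
E(C) − E(D) = 17.5 − 15.7 = +1.8 kJ/mol.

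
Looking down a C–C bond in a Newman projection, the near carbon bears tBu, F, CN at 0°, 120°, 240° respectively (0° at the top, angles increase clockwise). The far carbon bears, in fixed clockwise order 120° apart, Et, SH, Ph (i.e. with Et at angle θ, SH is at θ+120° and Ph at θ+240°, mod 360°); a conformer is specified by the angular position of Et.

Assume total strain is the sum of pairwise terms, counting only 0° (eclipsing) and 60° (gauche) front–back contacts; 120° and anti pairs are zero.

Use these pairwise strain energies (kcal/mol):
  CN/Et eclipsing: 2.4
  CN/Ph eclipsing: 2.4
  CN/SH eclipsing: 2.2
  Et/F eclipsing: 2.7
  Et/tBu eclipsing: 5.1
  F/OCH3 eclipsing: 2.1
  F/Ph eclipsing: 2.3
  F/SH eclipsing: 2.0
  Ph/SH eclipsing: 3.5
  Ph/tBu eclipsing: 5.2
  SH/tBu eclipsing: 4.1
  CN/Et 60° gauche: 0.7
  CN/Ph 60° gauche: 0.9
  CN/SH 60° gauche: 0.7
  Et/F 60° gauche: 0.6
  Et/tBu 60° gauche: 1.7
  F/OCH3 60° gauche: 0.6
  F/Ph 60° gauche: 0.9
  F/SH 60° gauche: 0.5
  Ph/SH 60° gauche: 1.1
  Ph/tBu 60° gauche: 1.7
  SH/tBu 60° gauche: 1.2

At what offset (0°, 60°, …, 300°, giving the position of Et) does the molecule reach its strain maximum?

Et at 0° (eclipsed): tBu(0°)/Et(0°) eclipsed 5.1; F(120°)/SH(120°) eclipsed 2.0; CN(240°)/Ph(240°) eclipsed 2.4 → 9.5 kcal/mol.
Et at 60° (staggered): tBu(0°)/Et(60°) gauche 1.7; tBu(0°)/Ph(300°) gauche 1.7; F(120°)/Et(60°) gauche 0.6; F(120°)/SH(180°) gauche 0.5; CN(240°)/SH(180°) gauche 0.7; CN(240°)/Ph(300°) gauche 0.9 → 6.1 kcal/mol.
Et at 120° (eclipsed): tBu(0°)/Ph(0°) eclipsed 5.2; F(120°)/Et(120°) eclipsed 2.7; CN(240°)/SH(240°) eclipsed 2.2 → 10.1 kcal/mol.
Et at 180° (staggered): tBu(0°)/SH(300°) gauche 1.2; tBu(0°)/Ph(60°) gauche 1.7; F(120°)/Et(180°) gauche 0.6; F(120°)/Ph(60°) gauche 0.9; CN(240°)/Et(180°) gauche 0.7; CN(240°)/SH(300°) gauche 0.7 → 5.8 kcal/mol.
Et at 240° (eclipsed): tBu(0°)/SH(0°) eclipsed 4.1; F(120°)/Ph(120°) eclipsed 2.3; CN(240°)/Et(240°) eclipsed 2.4 → 8.8 kcal/mol.
Et at 300° (staggered): tBu(0°)/Et(300°) gauche 1.7; tBu(0°)/SH(60°) gauche 1.2; F(120°)/SH(60°) gauche 0.5; F(120°)/Ph(180°) gauche 0.9; CN(240°)/Et(300°) gauche 0.7; CN(240°)/Ph(180°) gauche 0.9 → 5.9 kcal/mol.
The maximum (10.1 kcal/mol) occurs with Et at 120°.

120°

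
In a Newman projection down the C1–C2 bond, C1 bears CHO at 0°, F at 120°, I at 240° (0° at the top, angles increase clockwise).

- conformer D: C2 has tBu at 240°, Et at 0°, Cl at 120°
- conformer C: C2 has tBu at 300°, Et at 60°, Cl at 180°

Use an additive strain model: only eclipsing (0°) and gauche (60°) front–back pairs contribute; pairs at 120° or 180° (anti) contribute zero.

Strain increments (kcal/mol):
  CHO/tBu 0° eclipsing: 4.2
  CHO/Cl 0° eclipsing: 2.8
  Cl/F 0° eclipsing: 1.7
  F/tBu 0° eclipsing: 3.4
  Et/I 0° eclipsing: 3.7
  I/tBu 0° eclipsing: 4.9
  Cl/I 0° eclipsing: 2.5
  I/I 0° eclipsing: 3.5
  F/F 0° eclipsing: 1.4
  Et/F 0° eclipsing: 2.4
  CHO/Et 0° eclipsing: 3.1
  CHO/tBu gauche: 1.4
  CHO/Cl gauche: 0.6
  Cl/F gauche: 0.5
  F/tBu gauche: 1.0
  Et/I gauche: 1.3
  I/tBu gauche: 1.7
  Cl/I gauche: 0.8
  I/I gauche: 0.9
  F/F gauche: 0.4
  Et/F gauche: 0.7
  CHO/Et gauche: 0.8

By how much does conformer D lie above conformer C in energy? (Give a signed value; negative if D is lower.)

D is eclipsed. CHO at 0° is eclipsed with Et at 0° (3.1); F at 120° is eclipsed with Cl at 120° (1.7); I at 240° is eclipsed with tBu at 240° (4.9). Total 9.7 kcal/mol.
C is staggered. CHO at 0° is gauche with tBu at 300° (1.4); CHO at 0° is gauche with Et at 60° (0.8); F at 120° is gauche with Et at 60° (0.7); F at 120° is gauche with Cl at 180° (0.5); I at 240° is gauche with tBu at 300° (1.7); I at 240° is gauche with Cl at 180° (0.8). Total 5.9 kcal/mol.
E(D) − E(C) = 9.7 − 5.9 = +3.8 kcal/mol.

+3.8 kcal/mol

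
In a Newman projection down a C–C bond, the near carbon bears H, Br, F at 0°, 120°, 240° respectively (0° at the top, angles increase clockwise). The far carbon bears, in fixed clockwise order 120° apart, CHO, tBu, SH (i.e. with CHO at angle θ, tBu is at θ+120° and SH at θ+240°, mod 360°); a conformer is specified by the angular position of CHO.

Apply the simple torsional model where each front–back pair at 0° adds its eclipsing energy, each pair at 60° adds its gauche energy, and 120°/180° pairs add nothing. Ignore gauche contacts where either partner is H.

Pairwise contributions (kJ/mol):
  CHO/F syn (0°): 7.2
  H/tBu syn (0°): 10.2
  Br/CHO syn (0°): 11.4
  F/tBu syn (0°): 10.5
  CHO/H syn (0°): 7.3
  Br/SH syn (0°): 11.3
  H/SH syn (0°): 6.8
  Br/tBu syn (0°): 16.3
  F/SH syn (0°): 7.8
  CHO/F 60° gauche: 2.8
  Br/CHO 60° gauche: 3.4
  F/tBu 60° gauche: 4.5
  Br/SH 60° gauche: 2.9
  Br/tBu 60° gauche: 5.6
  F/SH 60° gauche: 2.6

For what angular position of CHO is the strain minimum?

180°

CHO at 0° (eclipsed): H–CHO eclipsed, Br–tBu eclipsed, F–SH eclipsed; 7.3 + 16.3 + 7.8 = 31.4 kJ/mol.
CHO at 60° (staggered): Br–CHO gauche, Br–tBu gauche, F–tBu gauche, F–SH gauche; 3.4 + 5.6 + 4.5 + 2.6 = 16.1 kJ/mol.
CHO at 120° (eclipsed): H–SH eclipsed, Br–CHO eclipsed, F–tBu eclipsed; 6.8 + 11.4 + 10.5 = 28.7 kJ/mol.
CHO at 180° (staggered): Br–CHO gauche, Br–SH gauche, F–CHO gauche, F–tBu gauche; 3.4 + 2.9 + 2.8 + 4.5 = 13.6 kJ/mol.
CHO at 240° (eclipsed): H–tBu eclipsed, Br–SH eclipsed, F–CHO eclipsed; 10.2 + 11.3 + 7.2 = 28.7 kJ/mol.
CHO at 300° (staggered): Br–tBu gauche, Br–SH gauche, F–CHO gauche, F–SH gauche; 5.6 + 2.9 + 2.8 + 2.6 = 13.9 kJ/mol.
The minimum (13.6 kJ/mol) occurs with CHO at 180°.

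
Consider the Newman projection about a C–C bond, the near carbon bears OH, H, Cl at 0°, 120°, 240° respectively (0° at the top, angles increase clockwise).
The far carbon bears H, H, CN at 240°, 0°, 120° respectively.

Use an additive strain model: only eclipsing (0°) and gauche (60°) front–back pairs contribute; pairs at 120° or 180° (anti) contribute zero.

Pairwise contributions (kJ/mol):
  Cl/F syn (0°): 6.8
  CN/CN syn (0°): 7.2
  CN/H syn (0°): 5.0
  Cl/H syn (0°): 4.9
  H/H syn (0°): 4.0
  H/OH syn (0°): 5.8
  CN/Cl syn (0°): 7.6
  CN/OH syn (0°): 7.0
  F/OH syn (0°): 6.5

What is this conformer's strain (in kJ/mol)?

15.7 kJ/mol

This conformer (eclipsed): OH(0°)/H(0°) eclipsed 5.8; H(120°)/CN(120°) eclipsed 5.0; Cl(240°)/H(240°) eclipsed 4.9 → 15.7 kJ/mol.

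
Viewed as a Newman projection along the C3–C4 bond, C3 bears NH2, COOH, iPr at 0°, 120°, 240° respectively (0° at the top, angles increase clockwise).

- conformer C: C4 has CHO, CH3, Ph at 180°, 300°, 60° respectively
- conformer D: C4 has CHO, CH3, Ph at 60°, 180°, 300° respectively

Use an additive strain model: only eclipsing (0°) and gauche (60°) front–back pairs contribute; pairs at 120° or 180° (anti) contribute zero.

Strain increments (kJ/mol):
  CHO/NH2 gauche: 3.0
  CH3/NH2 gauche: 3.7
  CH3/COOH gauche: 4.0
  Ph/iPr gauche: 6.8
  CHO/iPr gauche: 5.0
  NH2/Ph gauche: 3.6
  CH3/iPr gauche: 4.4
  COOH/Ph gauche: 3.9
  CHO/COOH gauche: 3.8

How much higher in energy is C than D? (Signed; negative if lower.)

C (staggered): NH2–CH3 gauche, NH2–Ph gauche, COOH–CHO gauche, COOH–Ph gauche, iPr–CHO gauche, iPr–CH3 gauche; 3.7 + 3.6 + 3.8 + 3.9 + 5.0 + 4.4 = 24.4 kJ/mol.
D (staggered): NH2–CHO gauche, NH2–Ph gauche, COOH–CHO gauche, COOH–CH3 gauche, iPr–CH3 gauche, iPr–Ph gauche; 3.0 + 3.6 + 3.8 + 4.0 + 4.4 + 6.8 = 25.6 kJ/mol.
E(C) − E(D) = 24.4 − 25.6 = -1.2 kJ/mol.

-1.2 kJ/mol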